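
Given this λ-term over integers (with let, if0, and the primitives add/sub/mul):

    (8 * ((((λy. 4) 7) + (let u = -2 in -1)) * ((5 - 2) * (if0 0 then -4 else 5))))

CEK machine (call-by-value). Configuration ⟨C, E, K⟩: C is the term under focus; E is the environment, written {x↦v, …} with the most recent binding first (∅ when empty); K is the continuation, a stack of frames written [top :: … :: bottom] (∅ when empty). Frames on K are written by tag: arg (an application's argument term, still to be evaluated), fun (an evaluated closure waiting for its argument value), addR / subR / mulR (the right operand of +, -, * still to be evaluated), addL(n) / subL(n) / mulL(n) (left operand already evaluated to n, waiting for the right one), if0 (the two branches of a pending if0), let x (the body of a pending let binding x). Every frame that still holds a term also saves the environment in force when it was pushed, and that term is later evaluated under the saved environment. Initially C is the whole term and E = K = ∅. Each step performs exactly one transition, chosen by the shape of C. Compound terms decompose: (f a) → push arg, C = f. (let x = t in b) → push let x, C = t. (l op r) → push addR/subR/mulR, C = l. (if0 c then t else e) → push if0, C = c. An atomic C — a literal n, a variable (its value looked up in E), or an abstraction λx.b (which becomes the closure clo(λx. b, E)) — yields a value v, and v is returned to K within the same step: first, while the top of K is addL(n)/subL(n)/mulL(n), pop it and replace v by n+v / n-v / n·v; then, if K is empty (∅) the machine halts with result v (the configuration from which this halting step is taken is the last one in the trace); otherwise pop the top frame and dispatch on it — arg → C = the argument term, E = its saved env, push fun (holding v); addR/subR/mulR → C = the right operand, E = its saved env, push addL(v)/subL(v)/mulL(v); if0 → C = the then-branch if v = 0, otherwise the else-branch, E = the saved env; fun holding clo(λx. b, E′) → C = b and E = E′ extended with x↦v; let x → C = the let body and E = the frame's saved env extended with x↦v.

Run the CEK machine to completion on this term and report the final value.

0. ⟨C=(8 * ((((λy. 4) 7) + (let u = -2 in -1)) * ((5 - 2) * (if0 0 then -4 else 5)))); E=∅; K=∅⟩
1. ⟨C=8; E=∅; K=[mulR]⟩
2. ⟨C=((((λy. 4) 7) + (let u = -2 in -1)) * ((5 - 2) * (if0 0 then -4 else 5))); E=∅; K=[mulL(8)]⟩
3. ⟨C=(((λy. 4) 7) + (let u = -2 in -1)); E=∅; K=[mulR :: mulL(8)]⟩
4. ⟨C=((λy. 4) 7); E=∅; K=[addR :: mulR :: mulL(8)]⟩
5. ⟨C=(λy. 4); E=∅; K=[arg :: addR :: mulR :: mulL(8)]⟩
6. ⟨C=7; E=∅; K=[fun :: addR :: mulR :: mulL(8)]⟩
7. ⟨C=4; E={y↦7}; K=[addR :: mulR :: mulL(8)]⟩
8. ⟨C=(let u = -2 in -1); E=∅; K=[addL(4) :: mulR :: mulL(8)]⟩
9. ⟨C=-2; E=∅; K=[let u :: addL(4) :: mulR :: mulL(8)]⟩
10. ⟨C=-1; E={u↦-2}; K=[addL(4) :: mulR :: mulL(8)]⟩
11. ⟨C=((5 - 2) * (if0 0 then -4 else 5)); E=∅; K=[mulL(3) :: mulL(8)]⟩
12. ⟨C=(5 - 2); E=∅; K=[mulR :: mulL(3) :: mulL(8)]⟩
13. ⟨C=5; E=∅; K=[subR :: mulR :: mulL(3) :: mulL(8)]⟩
14. ⟨C=2; E=∅; K=[subL(5) :: mulR :: mulL(3) :: mulL(8)]⟩
15. ⟨C=(if0 0 then -4 else 5); E=∅; K=[mulL(3) :: mulL(3) :: mulL(8)]⟩
16. ⟨C=0; E=∅; K=[if0 :: mulL(3) :: mulL(3) :: mulL(8)]⟩
17. ⟨C=-4; E=∅; K=[mulL(3) :: mulL(3) :: mulL(8)]⟩
→ final value -288

Answer: -288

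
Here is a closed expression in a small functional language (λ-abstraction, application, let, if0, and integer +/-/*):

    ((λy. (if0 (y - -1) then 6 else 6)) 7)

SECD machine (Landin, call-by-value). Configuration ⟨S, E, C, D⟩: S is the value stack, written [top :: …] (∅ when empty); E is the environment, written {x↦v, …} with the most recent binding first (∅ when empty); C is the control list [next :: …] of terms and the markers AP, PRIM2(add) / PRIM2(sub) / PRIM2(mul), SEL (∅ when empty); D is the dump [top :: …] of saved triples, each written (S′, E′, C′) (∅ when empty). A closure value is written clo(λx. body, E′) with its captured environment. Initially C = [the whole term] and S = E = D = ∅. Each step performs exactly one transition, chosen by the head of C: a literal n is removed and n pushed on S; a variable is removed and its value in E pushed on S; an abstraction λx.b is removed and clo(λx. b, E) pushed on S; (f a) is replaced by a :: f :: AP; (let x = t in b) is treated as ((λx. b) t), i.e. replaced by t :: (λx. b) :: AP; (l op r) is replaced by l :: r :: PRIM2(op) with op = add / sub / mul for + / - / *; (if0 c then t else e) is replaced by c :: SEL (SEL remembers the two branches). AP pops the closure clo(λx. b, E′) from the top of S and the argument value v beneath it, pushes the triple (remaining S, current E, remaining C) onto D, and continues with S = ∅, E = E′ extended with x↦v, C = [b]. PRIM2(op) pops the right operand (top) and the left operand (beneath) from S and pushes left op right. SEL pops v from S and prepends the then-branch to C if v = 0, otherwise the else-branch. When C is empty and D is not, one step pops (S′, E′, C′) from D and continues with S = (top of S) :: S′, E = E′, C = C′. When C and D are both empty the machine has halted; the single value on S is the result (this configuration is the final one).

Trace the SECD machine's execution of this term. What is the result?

step 0: ⟨S=∅; E=∅; C=[((λy. (if0 (y - -1) then 6 else 6)) 7)]; D=∅⟩
step 1: ⟨S=∅; E=∅; C=[7 :: (λy. (if0 (y - -1) then 6 else 6)) :: AP]; D=∅⟩
step 2: ⟨S=[7]; E=∅; C=[(λy. (if0 (y - -1) then 6 else 6)) :: AP]; D=∅⟩
step 3: ⟨S=[clo(λy. (if0 (y - -1) then 6 else 6), ∅) :: 7]; E=∅; C=[AP]; D=∅⟩
step 4: ⟨S=∅; E={y↦7}; C=[(if0 (y - -1) then 6 else 6)]; D=[(∅, ∅, ∅)]⟩
step 5: ⟨S=∅; E={y↦7}; C=[(y - -1) :: SEL]; D=[(∅, ∅, ∅)]⟩
step 6: ⟨S=∅; E={y↦7}; C=[y :: -1 :: PRIM2(sub) :: SEL]; D=[(∅, ∅, ∅)]⟩
step 7: ⟨S=[7]; E={y↦7}; C=[-1 :: PRIM2(sub) :: SEL]; D=[(∅, ∅, ∅)]⟩
step 8: ⟨S=[-1 :: 7]; E={y↦7}; C=[PRIM2(sub) :: SEL]; D=[(∅, ∅, ∅)]⟩
step 9: ⟨S=[8]; E={y↦7}; C=[SEL]; D=[(∅, ∅, ∅)]⟩
step 10: ⟨S=∅; E={y↦7}; C=[6]; D=[(∅, ∅, ∅)]⟩
step 11: ⟨S=[6]; E={y↦7}; C=∅; D=[(∅, ∅, ∅)]⟩
step 12: ⟨S=[6]; E=∅; C=∅; D=∅⟩
→ final value 6

Answer: 6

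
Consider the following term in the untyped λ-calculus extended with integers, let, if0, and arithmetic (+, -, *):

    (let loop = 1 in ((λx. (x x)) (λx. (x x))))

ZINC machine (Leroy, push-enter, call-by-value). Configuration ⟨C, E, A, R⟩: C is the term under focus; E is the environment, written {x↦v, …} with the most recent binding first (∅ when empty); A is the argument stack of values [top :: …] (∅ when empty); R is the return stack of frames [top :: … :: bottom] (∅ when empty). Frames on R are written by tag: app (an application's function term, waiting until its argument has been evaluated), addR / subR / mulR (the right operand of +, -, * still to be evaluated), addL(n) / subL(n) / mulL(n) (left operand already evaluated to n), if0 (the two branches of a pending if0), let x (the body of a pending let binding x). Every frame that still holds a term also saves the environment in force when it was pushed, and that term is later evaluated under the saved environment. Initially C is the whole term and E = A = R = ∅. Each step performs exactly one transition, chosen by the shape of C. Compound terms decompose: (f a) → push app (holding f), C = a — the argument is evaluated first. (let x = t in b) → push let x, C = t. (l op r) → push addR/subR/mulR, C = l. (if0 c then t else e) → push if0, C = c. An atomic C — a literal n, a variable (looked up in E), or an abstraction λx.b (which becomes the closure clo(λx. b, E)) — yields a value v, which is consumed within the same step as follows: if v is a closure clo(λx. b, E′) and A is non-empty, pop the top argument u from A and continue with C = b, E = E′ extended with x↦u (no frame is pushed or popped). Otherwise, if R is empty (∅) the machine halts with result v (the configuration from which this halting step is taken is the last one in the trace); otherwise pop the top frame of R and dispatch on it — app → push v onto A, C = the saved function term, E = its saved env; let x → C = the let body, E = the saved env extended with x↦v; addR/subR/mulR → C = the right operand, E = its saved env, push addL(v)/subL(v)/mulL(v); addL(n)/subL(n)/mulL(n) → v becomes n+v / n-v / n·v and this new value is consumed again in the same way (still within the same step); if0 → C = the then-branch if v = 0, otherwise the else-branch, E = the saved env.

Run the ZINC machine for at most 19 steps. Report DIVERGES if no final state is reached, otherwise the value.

Answer: DIVERGES (no final state within 19 steps)

Derivation:
step 0: <C=(let loop = 1 in ((λx. (x x)) (λx. (x x)))), E=∅, A=∅, R=∅>
step 1: <C=1, E=∅, A=∅, R=[let loop]>
step 2: <C=((λx. (x x)) (λx. (x x))), E={loop↦1}, A=∅, R=∅>
step 3: <C=(λx. (x x)), E={loop↦1}, A=∅, R=[app]>
step 4: <C=(λx. (x x)), E={loop↦1}, A=[clo(λx. (x x), {loop↦1})], R=∅>
step 5: <C=(x x), E={x↦clo(λx. (x x), {loop↦1}), loop↦1}, A=∅, R=∅>
step 6: <C=x, E={x↦clo(λx. (x x), {loop↦1}), loop↦1}, A=∅, R=[app]>
step 7: <C=x, E={x↦clo(λx. (x x), {loop↦1}), loop↦1}, A=[clo(λx. (x x), {loop↦1})], R=∅>
… configuration repeats with period 3 (steps 5–7 recur indefinitely) …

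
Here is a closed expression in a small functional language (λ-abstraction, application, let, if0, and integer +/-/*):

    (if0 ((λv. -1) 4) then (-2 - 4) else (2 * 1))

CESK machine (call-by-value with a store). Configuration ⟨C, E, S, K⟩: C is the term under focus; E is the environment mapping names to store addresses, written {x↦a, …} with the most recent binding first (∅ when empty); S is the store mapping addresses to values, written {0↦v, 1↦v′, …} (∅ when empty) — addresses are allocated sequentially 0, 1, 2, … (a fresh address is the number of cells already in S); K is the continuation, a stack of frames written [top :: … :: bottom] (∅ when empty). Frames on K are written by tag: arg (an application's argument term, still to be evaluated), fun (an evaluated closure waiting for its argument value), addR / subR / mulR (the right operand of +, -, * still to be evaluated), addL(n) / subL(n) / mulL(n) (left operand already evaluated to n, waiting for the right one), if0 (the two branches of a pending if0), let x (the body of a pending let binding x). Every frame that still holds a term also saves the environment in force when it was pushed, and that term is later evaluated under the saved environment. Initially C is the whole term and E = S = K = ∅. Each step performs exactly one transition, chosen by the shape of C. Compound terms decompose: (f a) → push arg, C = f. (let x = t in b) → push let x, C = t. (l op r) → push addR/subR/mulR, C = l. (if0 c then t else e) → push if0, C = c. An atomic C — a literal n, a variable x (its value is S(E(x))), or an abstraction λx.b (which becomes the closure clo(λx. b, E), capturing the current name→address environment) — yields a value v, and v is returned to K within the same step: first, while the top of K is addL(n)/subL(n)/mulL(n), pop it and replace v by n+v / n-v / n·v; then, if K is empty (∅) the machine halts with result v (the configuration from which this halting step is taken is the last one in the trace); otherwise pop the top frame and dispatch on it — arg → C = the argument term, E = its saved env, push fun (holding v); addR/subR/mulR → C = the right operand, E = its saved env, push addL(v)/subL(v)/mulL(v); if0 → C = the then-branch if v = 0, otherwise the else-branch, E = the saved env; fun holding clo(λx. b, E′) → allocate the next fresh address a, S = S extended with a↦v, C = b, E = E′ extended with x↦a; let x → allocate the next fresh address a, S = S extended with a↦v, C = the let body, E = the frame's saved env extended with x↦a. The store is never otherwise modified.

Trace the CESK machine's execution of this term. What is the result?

Answer: 2

Execution trace:
t=0: [C=(if0 ((λv. -1) 4) then (-2 - 4) else (2 * 1)) | E=∅ | S=∅ | K=∅]
t=1: [C=((λv. -1) 4) | E=∅ | S=∅ | K=[if0]]
t=2: [C=(λv. -1) | E=∅ | S=∅ | K=[arg :: if0]]
t=3: [C=4 | E=∅ | S=∅ | K=[fun :: if0]]
t=4: [C=-1 | E={v↦0} | S={0↦4} | K=[if0]]
t=5: [C=(2 * 1) | E=∅ | S={0↦4} | K=∅]
t=6: [C=2 | E=∅ | S={0↦4} | K=[mulR]]
t=7: [C=1 | E=∅ | S={0↦4} | K=[mulL(2)]]
→ final value 2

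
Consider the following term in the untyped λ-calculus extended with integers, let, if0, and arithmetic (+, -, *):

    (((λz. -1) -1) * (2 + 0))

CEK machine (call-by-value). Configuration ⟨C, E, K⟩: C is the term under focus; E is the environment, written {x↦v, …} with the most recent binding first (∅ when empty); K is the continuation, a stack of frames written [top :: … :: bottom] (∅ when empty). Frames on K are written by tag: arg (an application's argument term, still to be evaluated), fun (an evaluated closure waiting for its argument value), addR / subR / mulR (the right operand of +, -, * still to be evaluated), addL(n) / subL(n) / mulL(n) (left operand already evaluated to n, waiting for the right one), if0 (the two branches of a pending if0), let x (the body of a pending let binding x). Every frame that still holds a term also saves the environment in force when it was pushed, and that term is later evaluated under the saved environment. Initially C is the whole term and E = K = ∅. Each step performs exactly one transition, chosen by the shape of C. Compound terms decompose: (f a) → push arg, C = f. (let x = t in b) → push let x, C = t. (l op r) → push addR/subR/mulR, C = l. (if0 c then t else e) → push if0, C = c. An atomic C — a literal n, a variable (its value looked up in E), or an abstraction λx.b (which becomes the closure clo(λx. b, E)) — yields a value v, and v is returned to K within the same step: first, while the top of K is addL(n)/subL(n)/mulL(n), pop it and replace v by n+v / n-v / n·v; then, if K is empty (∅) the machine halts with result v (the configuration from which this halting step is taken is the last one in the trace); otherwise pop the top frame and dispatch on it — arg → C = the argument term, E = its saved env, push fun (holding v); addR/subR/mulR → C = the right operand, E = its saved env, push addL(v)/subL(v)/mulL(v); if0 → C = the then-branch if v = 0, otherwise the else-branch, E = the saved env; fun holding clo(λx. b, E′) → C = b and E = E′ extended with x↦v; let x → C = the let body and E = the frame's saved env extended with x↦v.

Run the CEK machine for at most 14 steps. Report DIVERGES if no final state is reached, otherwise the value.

Answer: -2

Execution trace:
step 0: <C=(((λz. -1) -1) * (2 + 0)), E=∅, K=∅>
step 1: <C=((λz. -1) -1), E=∅, K=[mulR]>
step 2: <C=(λz. -1), E=∅, K=[arg :: mulR]>
step 3: <C=-1, E=∅, K=[fun :: mulR]>
step 4: <C=-1, E={z↦-1}, K=[mulR]>
step 5: <C=(2 + 0), E=∅, K=[mulL(-1)]>
step 6: <C=2, E=∅, K=[addR :: mulL(-1)]>
step 7: <C=0, E=∅, K=[addL(2) :: mulL(-1)]>
→ final value -2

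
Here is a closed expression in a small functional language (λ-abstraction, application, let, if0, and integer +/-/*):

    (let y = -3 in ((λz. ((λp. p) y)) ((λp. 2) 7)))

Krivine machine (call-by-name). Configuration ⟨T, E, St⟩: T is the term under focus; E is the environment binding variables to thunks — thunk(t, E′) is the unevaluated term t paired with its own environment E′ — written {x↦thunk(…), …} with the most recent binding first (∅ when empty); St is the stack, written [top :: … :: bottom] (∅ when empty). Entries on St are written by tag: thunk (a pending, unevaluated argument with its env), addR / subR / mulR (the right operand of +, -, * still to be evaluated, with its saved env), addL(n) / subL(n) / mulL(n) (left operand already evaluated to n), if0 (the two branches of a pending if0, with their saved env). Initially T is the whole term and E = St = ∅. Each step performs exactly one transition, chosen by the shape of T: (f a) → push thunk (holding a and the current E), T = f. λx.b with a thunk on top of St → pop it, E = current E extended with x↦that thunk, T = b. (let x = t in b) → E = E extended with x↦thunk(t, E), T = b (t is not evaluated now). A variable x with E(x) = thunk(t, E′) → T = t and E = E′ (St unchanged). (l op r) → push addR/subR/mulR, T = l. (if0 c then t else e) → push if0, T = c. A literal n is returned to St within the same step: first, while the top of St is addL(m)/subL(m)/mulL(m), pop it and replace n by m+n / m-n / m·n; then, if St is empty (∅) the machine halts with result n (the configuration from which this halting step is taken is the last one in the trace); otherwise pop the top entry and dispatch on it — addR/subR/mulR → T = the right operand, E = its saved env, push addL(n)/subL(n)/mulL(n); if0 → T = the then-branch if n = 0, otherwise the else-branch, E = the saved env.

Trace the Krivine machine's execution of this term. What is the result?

Answer: -3

Machine steps:
[0] <T=(let y = -3 in ((λz. ((λp. p) y)) ((λp. 2) 7))), E=∅, St=∅>
[1] <T=((λz. ((λp. p) y)) ((λp. 2) 7)), E={y↦thunk(-3, ∅)}, St=∅>
[2] <T=(λz. ((λp. p) y)), E={y↦thunk(-3, ∅)}, St=[thunk]>
[3] <T=((λp. p) y), E={z↦thunk(((λp. 2) 7), {y↦thunk(-3, ∅)}), y↦thunk(-3, ∅)}, St=∅>
[4] <T=(λp. p), E={z↦thunk(((λp. 2) 7), {y↦thunk(-3, ∅)}), y↦thunk(-3, ∅)}, St=[thunk]>
[5] <T=p, E={p↦thunk(y, {z↦thunk(((λp. 2) 7), {y↦thunk(-3, ∅)}), y↦thunk(-3, ∅)}), z↦thunk(((λp. 2) 7), {y↦thunk(-3, ∅)}), y↦thunk(-3, ∅)}, St=∅>
[6] <T=y, E={z↦thunk(((λp. 2) 7), {y↦thunk(-3, ∅)}), y↦thunk(-3, ∅)}, St=∅>
[7] <T=-3, E=∅, St=∅>
→ final value -3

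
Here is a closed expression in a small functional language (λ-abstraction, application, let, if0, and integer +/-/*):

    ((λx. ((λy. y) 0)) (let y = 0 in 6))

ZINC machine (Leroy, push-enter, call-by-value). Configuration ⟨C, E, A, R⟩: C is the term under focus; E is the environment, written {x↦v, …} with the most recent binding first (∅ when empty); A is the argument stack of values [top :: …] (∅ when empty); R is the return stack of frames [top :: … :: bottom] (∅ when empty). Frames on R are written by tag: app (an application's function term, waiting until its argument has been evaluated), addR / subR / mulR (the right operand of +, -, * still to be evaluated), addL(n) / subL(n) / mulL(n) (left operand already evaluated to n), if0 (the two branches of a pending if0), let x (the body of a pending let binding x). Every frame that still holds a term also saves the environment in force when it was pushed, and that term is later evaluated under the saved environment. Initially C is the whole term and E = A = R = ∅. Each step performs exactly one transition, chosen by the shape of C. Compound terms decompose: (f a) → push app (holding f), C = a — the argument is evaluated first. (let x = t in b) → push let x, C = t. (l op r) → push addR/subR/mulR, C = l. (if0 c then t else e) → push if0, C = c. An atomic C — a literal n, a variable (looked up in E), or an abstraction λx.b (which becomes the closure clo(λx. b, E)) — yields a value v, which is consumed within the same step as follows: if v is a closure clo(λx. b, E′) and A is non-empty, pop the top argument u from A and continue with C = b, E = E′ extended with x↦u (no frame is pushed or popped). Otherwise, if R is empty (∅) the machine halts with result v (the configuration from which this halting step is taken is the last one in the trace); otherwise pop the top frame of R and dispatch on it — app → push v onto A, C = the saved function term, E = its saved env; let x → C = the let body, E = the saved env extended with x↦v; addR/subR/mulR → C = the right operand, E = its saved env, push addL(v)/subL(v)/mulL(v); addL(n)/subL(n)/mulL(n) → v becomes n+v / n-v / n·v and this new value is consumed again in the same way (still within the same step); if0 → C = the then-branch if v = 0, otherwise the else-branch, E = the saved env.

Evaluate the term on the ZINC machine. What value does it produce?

0. ⟨C=((λx. ((λy. y) 0)) (let y = 0 in 6)); E=∅; A=∅; R=∅⟩
1. ⟨C=(let y = 0 in 6); E=∅; A=∅; R=[app]⟩
2. ⟨C=0; E=∅; A=∅; R=[let y :: app]⟩
3. ⟨C=6; E={y↦0}; A=∅; R=[app]⟩
4. ⟨C=(λx. ((λy. y) 0)); E=∅; A=[6]; R=∅⟩
5. ⟨C=((λy. y) 0); E={x↦6}; A=∅; R=∅⟩
6. ⟨C=0; E={x↦6}; A=∅; R=[app]⟩
7. ⟨C=(λy. y); E={x↦6}; A=[0]; R=∅⟩
8. ⟨C=y; E={y↦0, x↦6}; A=∅; R=∅⟩
→ final value 0

Answer: 0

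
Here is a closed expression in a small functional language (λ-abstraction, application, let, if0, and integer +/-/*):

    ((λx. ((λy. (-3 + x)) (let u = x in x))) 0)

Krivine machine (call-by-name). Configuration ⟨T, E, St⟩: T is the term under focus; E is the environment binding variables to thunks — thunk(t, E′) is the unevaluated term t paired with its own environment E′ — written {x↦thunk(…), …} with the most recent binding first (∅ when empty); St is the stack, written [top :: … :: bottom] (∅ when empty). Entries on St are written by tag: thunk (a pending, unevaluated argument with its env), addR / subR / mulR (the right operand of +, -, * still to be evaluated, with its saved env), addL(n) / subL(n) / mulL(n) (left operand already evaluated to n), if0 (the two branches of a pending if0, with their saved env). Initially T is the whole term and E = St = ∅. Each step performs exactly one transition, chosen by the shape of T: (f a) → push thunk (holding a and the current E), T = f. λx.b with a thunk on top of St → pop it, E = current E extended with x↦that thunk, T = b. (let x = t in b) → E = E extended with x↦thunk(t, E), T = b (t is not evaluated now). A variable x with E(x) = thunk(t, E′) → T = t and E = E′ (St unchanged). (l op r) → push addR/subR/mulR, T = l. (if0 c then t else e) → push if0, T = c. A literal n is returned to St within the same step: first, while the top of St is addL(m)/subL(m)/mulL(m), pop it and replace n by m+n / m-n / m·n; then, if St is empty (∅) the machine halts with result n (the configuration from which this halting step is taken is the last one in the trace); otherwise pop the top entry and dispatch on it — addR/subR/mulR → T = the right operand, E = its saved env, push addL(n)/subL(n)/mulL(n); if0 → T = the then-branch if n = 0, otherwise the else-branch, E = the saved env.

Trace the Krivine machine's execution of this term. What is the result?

Answer: -3

Derivation:
0. ⟨T=((λx. ((λy. (-3 + x)) (let u = x in x))) 0); E=∅; St=∅⟩
1. ⟨T=(λx. ((λy. (-3 + x)) (let u = x in x))); E=∅; St=[thunk]⟩
2. ⟨T=((λy. (-3 + x)) (let u = x in x)); E={x↦thunk(0, ∅)}; St=∅⟩
3. ⟨T=(λy. (-3 + x)); E={x↦thunk(0, ∅)}; St=[thunk]⟩
4. ⟨T=(-3 + x); E={y↦thunk((let u = x in x), {x↦thunk(0, ∅)}), x↦thunk(0, ∅)}; St=∅⟩
5. ⟨T=-3; E={y↦thunk((let u = x in x), {x↦thunk(0, ∅)}), x↦thunk(0, ∅)}; St=[addR]⟩
6. ⟨T=x; E={y↦thunk((let u = x in x), {x↦thunk(0, ∅)}), x↦thunk(0, ∅)}; St=[addL(-3)]⟩
7. ⟨T=0; E=∅; St=[addL(-3)]⟩
→ final value -3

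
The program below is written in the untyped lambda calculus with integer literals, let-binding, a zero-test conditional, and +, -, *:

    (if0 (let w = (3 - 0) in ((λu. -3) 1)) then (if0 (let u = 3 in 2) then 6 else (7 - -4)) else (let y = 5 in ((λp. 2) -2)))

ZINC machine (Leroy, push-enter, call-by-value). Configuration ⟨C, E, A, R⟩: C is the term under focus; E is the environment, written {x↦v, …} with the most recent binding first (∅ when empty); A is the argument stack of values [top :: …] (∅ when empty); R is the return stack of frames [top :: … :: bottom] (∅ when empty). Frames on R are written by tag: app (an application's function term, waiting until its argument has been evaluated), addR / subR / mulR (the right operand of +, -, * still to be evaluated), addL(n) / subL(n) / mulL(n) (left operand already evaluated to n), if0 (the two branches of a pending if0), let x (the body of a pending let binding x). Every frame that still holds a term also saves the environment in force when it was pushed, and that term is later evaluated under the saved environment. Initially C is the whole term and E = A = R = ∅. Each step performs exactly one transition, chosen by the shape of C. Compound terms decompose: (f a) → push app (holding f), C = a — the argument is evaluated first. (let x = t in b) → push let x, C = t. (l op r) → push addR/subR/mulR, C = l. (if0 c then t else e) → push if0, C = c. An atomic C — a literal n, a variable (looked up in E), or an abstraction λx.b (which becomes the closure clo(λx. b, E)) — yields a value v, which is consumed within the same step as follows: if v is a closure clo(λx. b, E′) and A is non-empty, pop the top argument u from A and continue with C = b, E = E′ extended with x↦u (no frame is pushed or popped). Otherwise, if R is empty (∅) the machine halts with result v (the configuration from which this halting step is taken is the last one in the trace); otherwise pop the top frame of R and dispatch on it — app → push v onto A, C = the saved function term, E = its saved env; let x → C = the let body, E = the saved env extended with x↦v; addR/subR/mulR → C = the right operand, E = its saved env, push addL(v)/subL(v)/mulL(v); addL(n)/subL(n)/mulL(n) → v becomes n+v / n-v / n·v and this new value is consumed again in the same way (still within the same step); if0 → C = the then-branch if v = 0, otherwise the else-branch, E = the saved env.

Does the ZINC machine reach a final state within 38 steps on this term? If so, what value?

0. ⟨C=(if0 (let w = (3 - 0) in ((λu. -3) 1)) then (if0 (let u = 3 in 2) then 6 else (7 - -4)) else (let y = 5 in ((λp. 2) -2))); E=∅; A=∅; R=∅⟩
1. ⟨C=(let w = (3 - 0) in ((λu. -3) 1)); E=∅; A=∅; R=[if0]⟩
2. ⟨C=(3 - 0); E=∅; A=∅; R=[let w :: if0]⟩
3. ⟨C=3; E=∅; A=∅; R=[subR :: let w :: if0]⟩
4. ⟨C=0; E=∅; A=∅; R=[subL(3) :: let w :: if0]⟩
5. ⟨C=((λu. -3) 1); E={w↦3}; A=∅; R=[if0]⟩
6. ⟨C=1; E={w↦3}; A=∅; R=[app :: if0]⟩
7. ⟨C=(λu. -3); E={w↦3}; A=[1]; R=[if0]⟩
8. ⟨C=-3; E={u↦1, w↦3}; A=∅; R=[if0]⟩
9. ⟨C=(let y = 5 in ((λp. 2) -2)); E=∅; A=∅; R=∅⟩
10. ⟨C=5; E=∅; A=∅; R=[let y]⟩
11. ⟨C=((λp. 2) -2); E={y↦5}; A=∅; R=∅⟩
12. ⟨C=-2; E={y↦5}; A=∅; R=[app]⟩
13. ⟨C=(λp. 2); E={y↦5}; A=[-2]; R=∅⟩
14. ⟨C=2; E={p↦-2, y↦5}; A=∅; R=∅⟩
→ final value 2

Answer: 2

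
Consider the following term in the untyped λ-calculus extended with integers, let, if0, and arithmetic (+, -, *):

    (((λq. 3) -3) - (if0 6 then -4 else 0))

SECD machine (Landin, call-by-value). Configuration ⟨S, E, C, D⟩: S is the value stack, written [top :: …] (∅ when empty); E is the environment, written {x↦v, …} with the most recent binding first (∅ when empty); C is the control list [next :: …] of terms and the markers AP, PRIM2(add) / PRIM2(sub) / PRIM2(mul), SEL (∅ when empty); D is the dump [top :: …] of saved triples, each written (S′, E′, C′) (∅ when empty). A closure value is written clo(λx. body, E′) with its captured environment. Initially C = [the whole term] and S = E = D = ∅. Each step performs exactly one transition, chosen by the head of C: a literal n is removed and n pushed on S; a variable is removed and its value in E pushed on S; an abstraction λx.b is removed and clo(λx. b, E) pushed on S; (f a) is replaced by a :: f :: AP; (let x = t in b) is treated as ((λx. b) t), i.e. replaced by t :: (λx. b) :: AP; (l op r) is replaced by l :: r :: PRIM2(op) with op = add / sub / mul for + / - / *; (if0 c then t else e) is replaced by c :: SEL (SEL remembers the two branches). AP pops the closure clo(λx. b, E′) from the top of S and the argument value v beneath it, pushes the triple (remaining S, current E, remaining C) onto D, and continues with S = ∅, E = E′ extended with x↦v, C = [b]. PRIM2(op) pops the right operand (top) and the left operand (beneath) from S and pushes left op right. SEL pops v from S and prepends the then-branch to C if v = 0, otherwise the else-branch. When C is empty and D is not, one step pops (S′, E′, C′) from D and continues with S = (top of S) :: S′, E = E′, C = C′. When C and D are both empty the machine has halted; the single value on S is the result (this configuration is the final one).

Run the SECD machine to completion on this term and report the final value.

t=0: ⟨S=∅; E=∅; C=[(((λq. 3) -3) - (if0 6 then -4 else 0))]; D=∅⟩
t=1: ⟨S=∅; E=∅; C=[((λq. 3) -3) :: (if0 6 then -4 else 0) :: PRIM2(sub)]; D=∅⟩
t=2: ⟨S=∅; E=∅; C=[-3 :: (λq. 3) :: AP :: (if0 6 then -4 else 0) :: PRIM2(sub)]; D=∅⟩
t=3: ⟨S=[-3]; E=∅; C=[(λq. 3) :: AP :: (if0 6 then -4 else 0) :: PRIM2(sub)]; D=∅⟩
t=4: ⟨S=[clo(λq. 3, ∅) :: -3]; E=∅; C=[AP :: (if0 6 then -4 else 0) :: PRIM2(sub)]; D=∅⟩
t=5: ⟨S=∅; E={q↦-3}; C=[3]; D=[(∅, ∅, [(if0 6 then -4 else 0) :: PRIM2(sub)])]⟩
t=6: ⟨S=[3]; E={q↦-3}; C=∅; D=[(∅, ∅, [(if0 6 then -4 else 0) :: PRIM2(sub)])]⟩
t=7: ⟨S=[3]; E=∅; C=[(if0 6 then -4 else 0) :: PRIM2(sub)]; D=∅⟩
t=8: ⟨S=[3]; E=∅; C=[6 :: SEL :: PRIM2(sub)]; D=∅⟩
t=9: ⟨S=[6 :: 3]; E=∅; C=[SEL :: PRIM2(sub)]; D=∅⟩
t=10: ⟨S=[3]; E=∅; C=[0 :: PRIM2(sub)]; D=∅⟩
t=11: ⟨S=[0 :: 3]; E=∅; C=[PRIM2(sub)]; D=∅⟩
t=12: ⟨S=[3]; E=∅; C=∅; D=∅⟩
→ final value 3

Answer: 3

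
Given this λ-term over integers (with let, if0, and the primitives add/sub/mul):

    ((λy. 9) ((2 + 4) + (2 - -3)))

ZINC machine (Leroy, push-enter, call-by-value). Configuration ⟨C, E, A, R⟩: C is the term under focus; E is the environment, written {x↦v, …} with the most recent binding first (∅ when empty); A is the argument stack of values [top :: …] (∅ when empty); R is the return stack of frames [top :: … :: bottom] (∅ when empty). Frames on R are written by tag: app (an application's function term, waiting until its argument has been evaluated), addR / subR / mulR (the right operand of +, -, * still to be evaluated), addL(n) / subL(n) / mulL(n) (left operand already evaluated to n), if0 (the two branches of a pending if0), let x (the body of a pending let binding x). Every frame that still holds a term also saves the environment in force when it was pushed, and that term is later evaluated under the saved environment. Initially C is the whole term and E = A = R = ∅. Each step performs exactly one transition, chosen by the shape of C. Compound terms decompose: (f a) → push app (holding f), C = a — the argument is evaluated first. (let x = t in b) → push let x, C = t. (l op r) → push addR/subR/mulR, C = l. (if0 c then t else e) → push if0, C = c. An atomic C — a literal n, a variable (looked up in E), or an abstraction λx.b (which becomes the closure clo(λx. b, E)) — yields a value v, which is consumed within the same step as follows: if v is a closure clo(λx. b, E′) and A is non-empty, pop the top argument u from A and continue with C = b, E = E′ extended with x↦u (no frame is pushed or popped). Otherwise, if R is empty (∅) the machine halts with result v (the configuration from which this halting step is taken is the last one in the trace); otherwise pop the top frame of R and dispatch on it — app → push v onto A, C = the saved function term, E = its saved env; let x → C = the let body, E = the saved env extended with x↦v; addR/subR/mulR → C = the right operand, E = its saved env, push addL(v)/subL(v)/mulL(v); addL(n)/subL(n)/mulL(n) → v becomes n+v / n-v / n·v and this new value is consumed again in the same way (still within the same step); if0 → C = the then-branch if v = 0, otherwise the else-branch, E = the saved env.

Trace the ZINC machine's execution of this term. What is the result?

0. [C=((λy. 9) ((2 + 4) + (2 - -3))) | E=∅ | A=∅ | R=∅]
1. [C=((2 + 4) + (2 - -3)) | E=∅ | A=∅ | R=[app]]
2. [C=(2 + 4) | E=∅ | A=∅ | R=[addR :: app]]
3. [C=2 | E=∅ | A=∅ | R=[addR :: addR :: app]]
4. [C=4 | E=∅ | A=∅ | R=[addL(2) :: addR :: app]]
5. [C=(2 - -3) | E=∅ | A=∅ | R=[addL(6) :: app]]
6. [C=2 | E=∅ | A=∅ | R=[subR :: addL(6) :: app]]
7. [C=-3 | E=∅ | A=∅ | R=[subL(2) :: addL(6) :: app]]
8. [C=(λy. 9) | E=∅ | A=[11] | R=∅]
9. [C=9 | E={y↦11} | A=∅ | R=∅]
→ final value 9

Answer: 9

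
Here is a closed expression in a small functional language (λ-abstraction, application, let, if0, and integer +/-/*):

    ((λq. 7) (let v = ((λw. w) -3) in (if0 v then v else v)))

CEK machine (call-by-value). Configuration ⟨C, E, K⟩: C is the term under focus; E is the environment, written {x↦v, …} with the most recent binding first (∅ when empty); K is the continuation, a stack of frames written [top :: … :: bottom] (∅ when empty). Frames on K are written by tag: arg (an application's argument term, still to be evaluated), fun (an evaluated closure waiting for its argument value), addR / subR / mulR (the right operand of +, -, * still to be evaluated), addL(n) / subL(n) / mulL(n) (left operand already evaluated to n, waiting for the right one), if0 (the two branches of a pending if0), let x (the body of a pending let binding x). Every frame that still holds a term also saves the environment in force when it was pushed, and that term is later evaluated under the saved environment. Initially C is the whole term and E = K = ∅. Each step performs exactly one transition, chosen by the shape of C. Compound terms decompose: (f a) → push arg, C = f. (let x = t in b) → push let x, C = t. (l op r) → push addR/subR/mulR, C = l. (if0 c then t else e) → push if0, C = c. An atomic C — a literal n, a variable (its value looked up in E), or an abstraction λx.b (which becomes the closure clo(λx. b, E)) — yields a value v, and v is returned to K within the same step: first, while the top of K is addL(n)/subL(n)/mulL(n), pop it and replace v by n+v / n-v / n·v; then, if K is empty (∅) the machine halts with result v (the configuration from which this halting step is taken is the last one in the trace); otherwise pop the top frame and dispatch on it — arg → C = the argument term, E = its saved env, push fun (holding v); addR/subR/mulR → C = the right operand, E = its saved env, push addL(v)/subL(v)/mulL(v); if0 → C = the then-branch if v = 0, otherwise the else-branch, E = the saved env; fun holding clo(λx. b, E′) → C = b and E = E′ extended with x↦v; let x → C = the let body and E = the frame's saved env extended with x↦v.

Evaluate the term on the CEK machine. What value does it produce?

step 0: [C=((λq. 7) (let v = ((λw. w) -3) in (if0 v then v else v))) | E=∅ | K=∅]
step 1: [C=(λq. 7) | E=∅ | K=[arg]]
step 2: [C=(let v = ((λw. w) -3) in (if0 v then v else v)) | E=∅ | K=[fun]]
step 3: [C=((λw. w) -3) | E=∅ | K=[let v :: fun]]
step 4: [C=(λw. w) | E=∅ | K=[arg :: let v :: fun]]
step 5: [C=-3 | E=∅ | K=[fun :: let v :: fun]]
step 6: [C=w | E={w↦-3} | K=[let v :: fun]]
step 7: [C=(if0 v then v else v) | E={v↦-3} | K=[fun]]
step 8: [C=v | E={v↦-3} | K=[if0 :: fun]]
step 9: [C=v | E={v↦-3} | K=[fun]]
step 10: [C=7 | E={q↦-3} | K=∅]
→ final value 7

Answer: 7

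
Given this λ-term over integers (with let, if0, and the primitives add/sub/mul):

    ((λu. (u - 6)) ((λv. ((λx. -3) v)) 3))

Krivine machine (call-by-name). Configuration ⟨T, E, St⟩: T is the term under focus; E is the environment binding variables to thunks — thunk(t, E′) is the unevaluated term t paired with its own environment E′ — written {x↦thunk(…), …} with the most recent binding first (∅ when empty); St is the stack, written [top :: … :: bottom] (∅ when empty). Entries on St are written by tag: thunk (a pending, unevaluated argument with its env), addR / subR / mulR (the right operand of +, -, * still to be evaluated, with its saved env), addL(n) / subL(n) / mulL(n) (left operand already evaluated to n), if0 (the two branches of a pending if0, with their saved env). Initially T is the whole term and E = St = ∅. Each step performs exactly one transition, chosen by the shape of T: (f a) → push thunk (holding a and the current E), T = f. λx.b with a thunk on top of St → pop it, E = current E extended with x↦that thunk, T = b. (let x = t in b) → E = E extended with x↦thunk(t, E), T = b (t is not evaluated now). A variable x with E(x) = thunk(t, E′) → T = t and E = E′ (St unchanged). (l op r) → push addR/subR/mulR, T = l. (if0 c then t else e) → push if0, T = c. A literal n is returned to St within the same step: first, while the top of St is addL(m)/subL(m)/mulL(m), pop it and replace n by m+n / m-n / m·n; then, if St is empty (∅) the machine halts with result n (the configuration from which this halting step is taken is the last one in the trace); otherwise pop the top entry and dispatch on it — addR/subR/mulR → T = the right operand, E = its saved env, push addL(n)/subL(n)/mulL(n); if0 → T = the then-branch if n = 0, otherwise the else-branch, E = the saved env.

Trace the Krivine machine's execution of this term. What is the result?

0. [T=((λu. (u - 6)) ((λv. ((λx. -3) v)) 3)) | E=∅ | St=∅]
1. [T=(λu. (u - 6)) | E=∅ | St=[thunk]]
2. [T=(u - 6) | E={u↦thunk(((λv. ((λx. -3) v)) 3), ∅)} | St=∅]
3. [T=u | E={u↦thunk(((λv. ((λx. -3) v)) 3), ∅)} | St=[subR]]
4. [T=((λv. ((λx. -3) v)) 3) | E=∅ | St=[subR]]
5. [T=(λv. ((λx. -3) v)) | E=∅ | St=[thunk :: subR]]
6. [T=((λx. -3) v) | E={v↦thunk(3, ∅)} | St=[subR]]
7. [T=(λx. -3) | E={v↦thunk(3, ∅)} | St=[thunk :: subR]]
8. [T=-3 | E={x↦thunk(v, {v↦thunk(3, ∅)}), v↦thunk(3, ∅)} | St=[subR]]
9. [T=6 | E={u↦thunk(((λv. ((λx. -3) v)) 3), ∅)} | St=[subL(-3)]]
→ final value -9

Answer: -9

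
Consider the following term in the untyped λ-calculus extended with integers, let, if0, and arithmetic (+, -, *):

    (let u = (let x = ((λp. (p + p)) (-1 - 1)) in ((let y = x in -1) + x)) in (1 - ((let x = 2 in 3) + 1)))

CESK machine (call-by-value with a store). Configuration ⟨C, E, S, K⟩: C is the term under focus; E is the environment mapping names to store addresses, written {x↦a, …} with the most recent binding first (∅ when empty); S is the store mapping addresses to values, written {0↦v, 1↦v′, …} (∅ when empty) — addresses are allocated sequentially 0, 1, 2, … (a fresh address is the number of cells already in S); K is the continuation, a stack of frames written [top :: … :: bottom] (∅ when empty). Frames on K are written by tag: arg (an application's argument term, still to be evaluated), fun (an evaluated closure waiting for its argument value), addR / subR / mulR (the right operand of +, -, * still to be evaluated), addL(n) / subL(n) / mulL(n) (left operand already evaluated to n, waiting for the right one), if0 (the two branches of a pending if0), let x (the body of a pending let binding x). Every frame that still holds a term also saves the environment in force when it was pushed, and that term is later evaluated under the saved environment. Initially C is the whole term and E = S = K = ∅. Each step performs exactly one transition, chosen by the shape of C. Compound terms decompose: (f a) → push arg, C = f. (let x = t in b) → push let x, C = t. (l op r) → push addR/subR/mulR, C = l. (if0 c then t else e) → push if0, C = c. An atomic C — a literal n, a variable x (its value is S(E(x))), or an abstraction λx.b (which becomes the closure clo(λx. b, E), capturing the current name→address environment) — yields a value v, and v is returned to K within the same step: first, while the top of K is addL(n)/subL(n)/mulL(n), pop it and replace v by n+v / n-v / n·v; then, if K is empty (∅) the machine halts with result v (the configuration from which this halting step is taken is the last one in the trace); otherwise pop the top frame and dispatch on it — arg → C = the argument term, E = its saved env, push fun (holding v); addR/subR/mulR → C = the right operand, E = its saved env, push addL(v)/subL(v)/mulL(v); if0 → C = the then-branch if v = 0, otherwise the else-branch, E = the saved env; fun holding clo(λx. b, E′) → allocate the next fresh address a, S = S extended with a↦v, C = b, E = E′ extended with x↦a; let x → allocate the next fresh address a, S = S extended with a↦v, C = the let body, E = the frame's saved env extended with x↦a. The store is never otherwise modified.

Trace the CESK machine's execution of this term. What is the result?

t=0: <C=(let u = (let x = ((λp. (p + p)) (-1 - 1)) in ((let y = x in -1) + x)) in (1 - ((let x = 2 in 3) + 1))), E=∅, S=∅, K=∅>
t=1: <C=(let x = ((λp. (p + p)) (-1 - 1)) in ((let y = x in -1) + x)), E=∅, S=∅, K=[let u]>
t=2: <C=((λp. (p + p)) (-1 - 1)), E=∅, S=∅, K=[let x :: let u]>
t=3: <C=(λp. (p + p)), E=∅, S=∅, K=[arg :: let x :: let u]>
t=4: <C=(-1 - 1), E=∅, S=∅, K=[fun :: let x :: let u]>
t=5: <C=-1, E=∅, S=∅, K=[subR :: fun :: let x :: let u]>
t=6: <C=1, E=∅, S=∅, K=[subL(-1) :: fun :: let x :: let u]>
t=7: <C=(p + p), E={p↦0}, S={0↦-2}, K=[let x :: let u]>
t=8: <C=p, E={p↦0}, S={0↦-2}, K=[addR :: let x :: let u]>
t=9: <C=p, E={p↦0}, S={0↦-2}, K=[addL(-2) :: let x :: let u]>
t=10: <C=((let y = x in -1) + x), E={x↦1}, S={0↦-2, 1↦-4}, K=[let u]>
t=11: <C=(let y = x in -1), E={x↦1}, S={0↦-2, 1↦-4}, K=[addR :: let u]>
t=12: <C=x, E={x↦1}, S={0↦-2, 1↦-4}, K=[let y :: addR :: let u]>
t=13: <C=-1, E={y↦2, x↦1}, S={0↦-2, 1↦-4, 2↦-4}, K=[addR :: let u]>
t=14: <C=x, E={x↦1}, S={0↦-2, 1↦-4, 2↦-4}, K=[addL(-1) :: let u]>
t=15: <C=(1 - ((let x = 2 in 3) + 1)), E={u↦3}, S={0↦-2, 1↦-4, 2↦-4, 3↦-5}, K=∅>
t=16: <C=1, E={u↦3}, S={0↦-2, 1↦-4, 2↦-4, 3↦-5}, K=[subR]>
t=17: <C=((let x = 2 in 3) + 1), E={u↦3}, S={0↦-2, 1↦-4, 2↦-4, 3↦-5}, K=[subL(1)]>
t=18: <C=(let x = 2 in 3), E={u↦3}, S={0↦-2, 1↦-4, 2↦-4, 3↦-5}, K=[addR :: subL(1)]>
t=19: <C=2, E={u↦3}, S={0↦-2, 1↦-4, 2↦-4, 3↦-5}, K=[let x :: addR :: subL(1)]>
t=20: <C=3, E={x↦4, u↦3}, S={0↦-2, 1↦-4, 2↦-4, 3↦-5, 4↦2}, K=[addR :: subL(1)]>
t=21: <C=1, E={u↦3}, S={0↦-2, 1↦-4, 2↦-4, 3↦-5, 4↦2}, K=[addL(3) :: subL(1)]>
→ final value -3

Answer: -3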